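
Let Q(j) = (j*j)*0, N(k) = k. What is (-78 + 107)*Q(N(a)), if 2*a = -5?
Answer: 0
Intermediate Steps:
a = -5/2 (a = (½)*(-5) = -5/2 ≈ -2.5000)
Q(j) = 0 (Q(j) = j²*0 = 0)
(-78 + 107)*Q(N(a)) = (-78 + 107)*0 = 29*0 = 0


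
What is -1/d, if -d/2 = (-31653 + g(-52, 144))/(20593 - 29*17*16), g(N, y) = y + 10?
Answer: -12705/62998 ≈ -0.20167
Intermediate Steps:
g(N, y) = 10 + y
d = 62998/12705 (d = -2*(-31653 + (10 + 144))/(20593 - 29*17*16) = -2*(-31653 + 154)/(20593 - 493*16) = -(-62998)/(20593 - 7888) = -(-62998)/12705 = -2*(-31499/12705) = 62998/12705 ≈ 4.9585)
-1/d = -1/62998/12705 = -1*12705/62998 = -12705/62998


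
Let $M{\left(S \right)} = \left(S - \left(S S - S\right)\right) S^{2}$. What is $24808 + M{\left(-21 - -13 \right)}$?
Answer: $19688$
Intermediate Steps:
$M{\left(S \right)} = S^{2} \left(- S^{2} + 2 S\right)$ ($M{\left(S \right)} = \left(S - \left(S^{2} - S\right)\right) S^{2} = \left(- S^{2} + 2 S\right) S^{2} = S^{2} \left(- S^{2} + 2 S\right)$)
$24808 + M{\left(-21 - -13 \right)} = 24808 + \left(-21 - -13\right)^{3} \left(2 - \left(-21 - -13\right)\right) = 24808 + \left(-21 + 13\right)^{3} \left(2 - \left(-21 + 13\right)\right) = 24808 + \left(-8\right)^{3} \left(2 - -8\right) = 24808 - 512 \left(2 + 8\right) = 24808 - 5120 = 19688$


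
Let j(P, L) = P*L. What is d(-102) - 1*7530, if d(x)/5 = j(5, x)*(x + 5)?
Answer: 239820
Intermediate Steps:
j(P, L) = L*P
d(x) = 25*x*(5 + x) (d(x) = 5*((x*5)*(x + 5)) = 5*((5*x)*(5 + x)) = 5*(5*x*(5 + x)) = 25*x*(5 + x))
d(-102) - 1*7530 = 25*(-102)*(5 - 102) - 1*7530 = 25*(-102)*(-97) - 7530 = 247350 - 7530 = 239820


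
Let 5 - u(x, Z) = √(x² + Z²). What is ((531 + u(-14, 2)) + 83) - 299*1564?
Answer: -467017 - 10*√2 ≈ -4.6703e+5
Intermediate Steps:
u(x, Z) = 5 - √(Z² + x²) (u(x, Z) = 5 - √(x² + Z²) = 5 - √(Z² + x²))
((531 + u(-14, 2)) + 83) - 299*1564 = ((531 + (5 - √(2² + (-14)²))) + 83) - 299*1564 = ((531 + (5 - √(4 + 196))) + 83) - 467636 = ((531 + (5 - √200)) + 83) - 467636 = ((531 + (5 - 10*√2)) + 83) - 467636 = ((536 - 10*√2) + 83) - 467636 = (619 - 10*√2) - 467636 = -467017 - 10*√2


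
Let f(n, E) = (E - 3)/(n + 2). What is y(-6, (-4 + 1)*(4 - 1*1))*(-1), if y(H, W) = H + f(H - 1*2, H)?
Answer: 9/2 ≈ 4.5000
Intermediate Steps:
f(n, E) = (-3 + E)/(2 + n)
y(H, W) = H + (-3 + H)/H (y(H, W) = H + (-3 + H)/(2 + (H - 1*2)) = H + (-3 + H)/(2 + (H - 2)) = H + (-3 + H)/(2 + (-2 + H)) = H + (-3 + H)/H)
y(-6, (-4 + 1)*(4 - 1*1))*(-1) = (1 - 6 - 3/(-6))*(-1) = (1 - 6 - 3*(-⅙))*(-1) = (1 - 6 + ½)*(-1) = -9/2*(-1) = 9/2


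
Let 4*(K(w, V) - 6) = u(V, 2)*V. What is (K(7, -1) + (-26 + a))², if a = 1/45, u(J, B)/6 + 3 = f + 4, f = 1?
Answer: 1069156/2025 ≈ 527.98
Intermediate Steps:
u(J, B) = 12 (u(J, B) = -18 + 6*(1 + 4) = -18 + 6*5 = -18 + 30 = 12)
a = 1/45 ≈ 0.022222
K(w, V) = 6 + 3*V (K(w, V) = 6 + (12*V)/4 = 6 + 3*V)
(K(7, -1) + (-26 + a))² = ((6 + 3*(-1)) + (-26 + 1/45))² = ((6 - 3) - 1169/45)² = (3 - 1169/45)² = (-1034/45)² = 1069156/2025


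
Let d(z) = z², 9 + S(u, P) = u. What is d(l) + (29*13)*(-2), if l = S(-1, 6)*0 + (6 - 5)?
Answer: -753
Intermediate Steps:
S(u, P) = -9 + u
l = 1 (l = (-9 - 1)*0 + (6 - 5) = -10*0 + 1 = 0 + 1 = 1)
d(l) + (29*13)*(-2) = 1² + (29*13)*(-2) = 1 + 377*(-2) = 1 - 754 = -753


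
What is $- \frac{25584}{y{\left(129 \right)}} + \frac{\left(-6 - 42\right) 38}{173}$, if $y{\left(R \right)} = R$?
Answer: $- \frac{1553776}{7439} \approx -208.87$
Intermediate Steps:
$- \frac{25584}{y{\left(129 \right)}} + \frac{\left(-6 - 42\right) 38}{173} = - \frac{25584}{129} + \frac{\left(-6 - 42\right) 38}{173} = \left(-25584\right) \frac{1}{129} + \left(-6 - 42\right) 38 \cdot \frac{1}{173} = - \frac{8528}{43} + \left(-48\right) 38 \cdot \frac{1}{173} = - \frac{8528}{43} - \frac{1824}{173} = - \frac{1553776}{7439}$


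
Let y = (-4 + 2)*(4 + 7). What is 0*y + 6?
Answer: 6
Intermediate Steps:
y = -22 (y = -2*11 = -22)
0*y + 6 = 0*(-22) + 6 = 0 + 6 = 6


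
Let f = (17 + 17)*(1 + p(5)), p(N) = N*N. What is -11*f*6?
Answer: -58344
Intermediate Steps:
p(N) = N²
f = 884 (f = (17 + 17)*(1 + 5²) = 34*(1 + 25) = 34*26 = 884)
-11*f*6 = -11*884*6 = -9724*6 = -58344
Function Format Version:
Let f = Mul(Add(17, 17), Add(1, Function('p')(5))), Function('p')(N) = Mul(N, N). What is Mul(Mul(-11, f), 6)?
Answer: -58344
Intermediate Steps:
Function('p')(N) = Pow(N, 2)
f = 884 (f = Mul(Add(17, 17), Add(1, Pow(5, 2))) = Mul(34, Add(1, 25)) = Mul(34, 26) = 884)
Mul(Mul(-11, f), 6) = Mul(Mul(-11, 884), 6) = Mul(-9724, 6) = -58344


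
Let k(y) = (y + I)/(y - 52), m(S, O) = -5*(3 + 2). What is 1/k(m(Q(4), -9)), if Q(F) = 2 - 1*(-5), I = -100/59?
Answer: 649/225 ≈ 2.8844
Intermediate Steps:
I = -100/59 (I = -100*1/59 = -100/59 ≈ -1.6949)
Q(F) = 7 (Q(F) = 2 + 5 = 7)
m(S, O) = -25 (m(S, O) = -5*5 = -25)
k(y) = (-100/59 + y)/(-52 + y) (k(y) = (y - 100/59)/(y - 52) = (-100/59 + y)/(-52 + y))
1/k(m(Q(4), -9)) = 1/((-100/59 - 25)/(-52 - 25)) = 1/(-1575/59/(-77)) = 1/(-1/77*(-1575/59)) = 1/(225/649) = 649/225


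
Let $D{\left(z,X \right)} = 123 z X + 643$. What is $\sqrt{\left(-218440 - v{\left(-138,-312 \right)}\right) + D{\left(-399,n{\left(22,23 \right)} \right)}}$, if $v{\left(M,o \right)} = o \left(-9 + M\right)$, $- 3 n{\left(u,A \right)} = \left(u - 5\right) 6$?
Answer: $\sqrt{1404957} \approx 1185.3$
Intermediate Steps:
$n{\left(u,A \right)} = 10 - 2 u$ ($n{\left(u,A \right)} = - \frac{\left(u - 5\right) 6}{3} = - \frac{\left(-5 + u\right) 6}{3} = - \frac{-30 + 6 u}{3} = 10 - 2 u$)
$D{\left(z,X \right)} = 643 + 123 X z$ ($D{\left(z,X \right)} = 123 X z + 643 = 643 + 123 X z$)
$\sqrt{\left(-218440 - v{\left(-138,-312 \right)}\right) + D{\left(-399,n{\left(22,23 \right)} \right)}} = \sqrt{\left(-218440 - - 312 \left(-9 - 138\right)\right) + \left(643 + 123 \left(10 - 44\right) \left(-399\right)\right)} = \sqrt{\left(-218440 - \left(-312\right) \left(-147\right)\right) + \left(643 + 123 \left(10 - 44\right) \left(-399\right)\right)} = \sqrt{\left(-218440 - 45864\right) + \left(643 + 123 \left(-34\right) \left(-399\right)\right)} = \sqrt{\left(-218440 - 45864\right) + \left(643 + 1668618\right)} = \sqrt{-264304 + 1669261} = \sqrt{1404957}$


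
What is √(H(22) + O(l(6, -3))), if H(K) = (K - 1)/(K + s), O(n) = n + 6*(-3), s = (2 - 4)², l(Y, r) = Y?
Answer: I*√7566/26 ≈ 3.3455*I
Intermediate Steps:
s = 4 (s = (-2)² = 4)
O(n) = -18 + n (O(n) = n - 18 = -18 + n)
H(K) = (-1 + K)/(4 + K) (H(K) = (K - 1)/(K + 4) = (-1 + K)/(4 + K))
√(H(22) + O(l(6, -3))) = √((-1 + 22)/(4 + 22) + (-18 + 6)) = √(21/26 - 12) = √(-291/26) = I*√7566/26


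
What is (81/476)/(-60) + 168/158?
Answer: 797547/752080 ≈ 1.0605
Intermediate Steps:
(81/476)/(-60) + 168/158 = (81*(1/476))*(-1/60) + 168*(1/158) = (81/476)*(-1/60) + 84/79 = -27/9520 + 84/79 = 797547/752080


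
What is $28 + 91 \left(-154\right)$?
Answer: $-13986$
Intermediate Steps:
$28 + 91 \left(-154\right) = 28 - 14014 = -13986$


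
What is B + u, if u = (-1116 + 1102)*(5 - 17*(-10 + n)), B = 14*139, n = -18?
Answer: -4788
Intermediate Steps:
B = 1946
u = -6734 (u = (-1116 + 1102)*(5 - 17*(-10 - 18)) = -14*(5 - 17*(-28)) = -14*(5 + 476) = -14*481 = -6734)
B + u = 1946 - 6734 = -4788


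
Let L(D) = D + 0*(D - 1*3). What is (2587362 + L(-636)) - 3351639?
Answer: -764913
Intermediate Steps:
L(D) = D (L(D) = D + 0*(D - 3) = D + 0*(-3 + D) = D + 0 = D)
(2587362 + L(-636)) - 3351639 = (2587362 - 636) - 3351639 = 2586726 - 3351639 = -764913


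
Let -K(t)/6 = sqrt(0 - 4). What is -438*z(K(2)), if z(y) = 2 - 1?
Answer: -438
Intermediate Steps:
K(t) = -12*I (K(t) = -6*sqrt(0 - 4) = -12*I)
z(y) = 1
-438*z(K(2)) = -438*1 = -438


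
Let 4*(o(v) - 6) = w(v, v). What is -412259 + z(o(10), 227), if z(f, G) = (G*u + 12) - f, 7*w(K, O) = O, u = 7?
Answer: -5749301/14 ≈ -4.1066e+5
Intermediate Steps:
w(K, O) = O/7
o(v) = 6 + v/28 (o(v) = 6 + (v/7)/4 = 6 + v/28)
z(f, G) = 12 - f + 7*G (z(f, G) = (G*7 + 12) - f = (7*G + 12) - f = (12 + 7*G) - f = 12 - f + 7*G)
-412259 + z(o(10), 227) = -412259 + (12 - (6 + (1/28)*10) + 7*227) = -412259 + (12 - (6 + 5/14) + 1589) = -412259 + (12 - 1*89/14 + 1589) = -412259 + (12 - 89/14 + 1589) = -412259 + 22325/14 = -5749301/14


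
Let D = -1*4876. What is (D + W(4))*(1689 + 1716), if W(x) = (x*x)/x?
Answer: -16589160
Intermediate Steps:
D = -4876
W(x) = x (W(x) = x²/x = x)
(D + W(4))*(1689 + 1716) = (-4876 + 4)*(1689 + 1716) = -4872*3405 = -16589160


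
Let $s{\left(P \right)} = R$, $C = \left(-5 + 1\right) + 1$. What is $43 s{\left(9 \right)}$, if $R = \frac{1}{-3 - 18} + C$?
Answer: $- \frac{2752}{21} \approx -131.05$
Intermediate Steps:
$C = -3$ ($C = -4 + 1 = -3$)
$R = - \frac{64}{21}$ ($R = \frac{1}{-3 - 18} - 3 = \frac{1}{-21} - 3 = - \frac{1}{21} - 3 = - \frac{64}{21} \approx -3.0476$)
$s{\left(P \right)} = - \frac{64}{21}$
$43 s{\left(9 \right)} = 43 \left(- \frac{64}{21}\right) = - \frac{2752}{21}$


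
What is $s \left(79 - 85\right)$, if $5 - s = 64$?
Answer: $354$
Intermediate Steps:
$s = -59$ ($s = 5 - 64 = -59$)
$s \left(79 - 85\right) = - 59 \left(79 - 85\right) = \left(-59\right) \left(-6\right) = 354$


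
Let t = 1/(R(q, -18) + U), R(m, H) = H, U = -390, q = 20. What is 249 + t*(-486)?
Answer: 17013/68 ≈ 250.19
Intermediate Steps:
t = -1/408 (t = 1/(-18 - 390) = 1/(-408) = -1/408 ≈ -0.0024510)
249 + t*(-486) = 249 - 1/408*(-486) = 249 + 81/68 = 17013/68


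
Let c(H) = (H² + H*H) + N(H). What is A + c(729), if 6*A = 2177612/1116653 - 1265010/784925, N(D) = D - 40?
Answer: 559324907123307922/525893313615 ≈ 1.0636e+6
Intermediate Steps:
N(D) = -40 + D
A = 29668488757/525893313615 (A = (2177612/1116653 - 1265010/784925)/6 = (2177612*(1/1116653) - 1265010*1/784925)/6 = (2177612/1116653 - 253002/156985)/6 = (⅙)*(59336977514/175297771205) = 29668488757/525893313615 ≈ 0.056415)
c(H) = -40 + H + 2*H² (c(H) = (H² + H*H) + (-40 + H) = (H² + H²) + (-40 + H) = 2*H² + (-40 + H) = -40 + H + 2*H²)
A + c(729) = 29668488757/525893313615 + (-40 + 729 + 2*729²) = 29668488757/525893313615 + (-40 + 729 + 2*531441) = 29668488757/525893313615 + (-40 + 729 + 1062882) = 29668488757/525893313615 + 1063571 = 559324907123307922/525893313615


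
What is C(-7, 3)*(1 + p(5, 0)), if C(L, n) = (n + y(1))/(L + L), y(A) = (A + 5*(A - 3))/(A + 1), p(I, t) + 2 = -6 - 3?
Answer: -15/14 ≈ -1.0714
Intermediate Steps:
p(I, t) = -11 (p(I, t) = -2 + (-6 - 3) = -2 - 9 = -11)
y(A) = (-15 + 6*A)/(1 + A) (y(A) = (A + 5*(-3 + A))/(1 + A) = (A + (-15 + 5*A))/(1 + A) = (-15 + 6*A)/(1 + A))
C(L, n) = (-9/2 + n)/(2*L) (C(L, n) = (n + 3*(-5 + 2*1)/(1 + 1))/(L + L) = (n + 3*(-5 + 2)/2)/((2*L)) = (n + 3*(1/2)*(-3))*(1/(2*L)) = (n - 9/2)*(1/(2*L)) = (-9/2 + n)*(1/(2*L)) = (-9/2 + n)/(2*L))
C(-7, 3)*(1 + p(5, 0)) = ((1/4)*(-9 + 2*3)/(-7))*(1 - 11) = ((1/4)*(-1/7)*(-9 + 6))*(-10) = ((1/4)*(-1/7)*(-3))*(-10) = (3/28)*(-10) = -15/14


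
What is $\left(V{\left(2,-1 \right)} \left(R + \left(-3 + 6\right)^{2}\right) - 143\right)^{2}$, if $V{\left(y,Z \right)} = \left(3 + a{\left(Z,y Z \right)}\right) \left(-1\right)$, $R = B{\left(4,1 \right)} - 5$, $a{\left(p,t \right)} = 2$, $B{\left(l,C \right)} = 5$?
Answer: $35344$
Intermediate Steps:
$R = 0$ ($R = 5 - 5 = 0$)
$V{\left(y,Z \right)} = -5$ ($V{\left(y,Z \right)} = \left(3 + 2\right) \left(-1\right) = 5 \left(-1\right) = -5$)
$\left(V{\left(2,-1 \right)} \left(R + \left(-3 + 6\right)^{2}\right) - 143\right)^{2} = \left(- 5 \left(0 + \left(-3 + 6\right)^{2}\right) - 143\right)^{2} = \left(- 5 \left(0 + 3^{2}\right) - 143\right)^{2} = \left(- 5 \left(0 + 9\right) - 143\right)^{2} = \left(\left(-5\right) 9 - 143\right)^{2} = \left(-45 - 143\right)^{2} = \left(-188\right)^{2} = 35344$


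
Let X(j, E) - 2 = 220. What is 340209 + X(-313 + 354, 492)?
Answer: 340431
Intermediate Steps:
X(j, E) = 222 (X(j, E) = 2 + 220 = 222)
340209 + X(-313 + 354, 492) = 340209 + 222 = 340431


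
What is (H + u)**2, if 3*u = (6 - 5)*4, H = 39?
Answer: 14641/9 ≈ 1626.8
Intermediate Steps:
u = 4/3 (u = ((6 - 5)*4)/3 = (1*4)/3 = (1/3)*4 = 4/3 ≈ 1.3333)
(H + u)**2 = (39 + 4/3)**2 = (121/3)**2 = 14641/9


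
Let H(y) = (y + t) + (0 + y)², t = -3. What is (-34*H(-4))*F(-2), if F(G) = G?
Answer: 612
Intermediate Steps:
H(y) = -3 + y + y² (H(y) = (y - 3) + (0 + y)² = (-3 + y) + y² = -3 + y + y²)
(-34*H(-4))*F(-2) = -34*(-3 - 4 + (-4)²)*(-2) = -34*(-3 - 4 + 16)*(-2) = -34*9*(-2) = -306*(-2) = 612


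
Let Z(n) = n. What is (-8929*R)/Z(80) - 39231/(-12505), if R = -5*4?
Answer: 111814069/50020 ≈ 2235.4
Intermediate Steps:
R = -20
(-8929*R)/Z(80) - 39231/(-12505) = -8929*(-20)/80 - 39231/(-12505) = 178580*(1/80) - 39231*(-1/12505) = 8929/4 + 39231/12505 = 111814069/50020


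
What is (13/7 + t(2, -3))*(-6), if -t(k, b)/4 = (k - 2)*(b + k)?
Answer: -78/7 ≈ -11.143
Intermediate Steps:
t(k, b) = -4*(-2 + k)*(b + k) (t(k, b) = -4*(k - 2)*(b + k) = -4*(-2 + k)*(b + k))
(13/7 + t(2, -3))*(-6) = (13/7 + (-4*2² + 8*(-3) + 8*2 - 4*(-3)*2))*(-6) = (13*(⅐) + (-4*4 - 24 + 16 + 24))*(-6) = (13/7 + (-16 - 24 + 16 + 24))*(-6) = (13/7 + 0)*(-6) = (13/7)*(-6) = -78/7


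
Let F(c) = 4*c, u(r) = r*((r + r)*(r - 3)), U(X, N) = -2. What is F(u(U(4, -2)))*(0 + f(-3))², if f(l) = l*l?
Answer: -12960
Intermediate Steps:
f(l) = l²
u(r) = 2*r²*(-3 + r) (u(r) = r*((2*r)*(-3 + r)) = r*(2*r*(-3 + r)) = 2*r²*(-3 + r))
F(u(U(4, -2)))*(0 + f(-3))² = (4*(2*(-2)²*(-3 - 2)))*(0 + (-3)²)² = (4*(2*4*(-5)))*(0 + 9)² = (4*(-40))*9² = -160*81 = -12960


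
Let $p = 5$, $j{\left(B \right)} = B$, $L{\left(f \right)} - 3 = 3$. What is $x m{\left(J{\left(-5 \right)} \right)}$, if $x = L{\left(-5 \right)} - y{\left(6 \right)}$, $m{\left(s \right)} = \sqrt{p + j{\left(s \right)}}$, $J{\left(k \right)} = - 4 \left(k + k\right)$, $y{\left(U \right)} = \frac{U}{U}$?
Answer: $15 \sqrt{5} \approx 33.541$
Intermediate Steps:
$L{\left(f \right)} = 6$ ($L{\left(f \right)} = 3 + 3 = 6$)
$y{\left(U \right)} = 1$
$J{\left(k \right)} = - 8 k$ ($J{\left(k \right)} = - 4 \cdot 2 k = - 8 k$)
$m{\left(s \right)} = \sqrt{5 + s}$
$x = 5$ ($x = 6 - 1 = 5$)
$x m{\left(J{\left(-5 \right)} \right)} = 5 \sqrt{5 - -40} = 5 \sqrt{5 + 40} = 5 \sqrt{45} = 5 \cdot 3 \sqrt{5} = 15 \sqrt{5}$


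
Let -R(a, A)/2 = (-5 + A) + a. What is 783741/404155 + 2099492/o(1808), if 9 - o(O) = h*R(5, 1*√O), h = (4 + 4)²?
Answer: 15579443893191/11971956603605 + 1074939904*√113/29622191 ≈ 387.05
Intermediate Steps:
h = 64 (h = 8² = 64)
R(a, A) = 10 - 2*A - 2*a (R(a, A) = -2*((-5 + A) + a) = -2*(-5 + A + a) = 10 - 2*A - 2*a)
o(O) = 9 + 128*√O (o(O) = 9 - 64*(10 - 2*√O - 2*5) = 9 - 64*(10 - 2*√O - 10) = 9 - 64*(-2*√O) = 9 - (-128)*√O = 9 + 128*√O)
783741/404155 + 2099492/o(1808) = 783741/404155 + 2099492/(9 + 128*√1808) = 783741*(1/404155) + 2099492/(9 + 128*(4*√113)) = 783741/404155 + 2099492/(9 + 512*√113)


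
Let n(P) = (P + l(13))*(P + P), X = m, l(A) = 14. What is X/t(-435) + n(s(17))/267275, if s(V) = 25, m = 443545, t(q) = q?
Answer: -948381133/930117 ≈ -1019.6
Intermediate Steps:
X = 443545
n(P) = 2*P*(14 + P) (n(P) = (P + 14)*(P + P) = (14 + P)*(2*P) = 2*P*(14 + P))
X/t(-435) + n(s(17))/267275 = 443545/(-435) + (2*25*(14 + 25))/267275 = 443545*(-1/435) + (2*25*39)*(1/267275) = -88709/87 + 1950*(1/267275) = -88709/87 + 78/10691 = -948381133/930117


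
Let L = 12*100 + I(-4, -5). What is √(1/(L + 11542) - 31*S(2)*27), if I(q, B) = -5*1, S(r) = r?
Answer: I*√271574964169/12737 ≈ 40.915*I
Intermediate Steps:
I(q, B) = -5
L = 1195 (L = 12*100 - 5 = 1200 - 5 = 1195)
√(1/(L + 11542) - 31*S(2)*27) = √(1/(1195 + 11542) - 31*2*27) = √(1/12737 - 62*27) = √(1/12737 - 1674) = √(-21321737/12737) = I*√271574964169/12737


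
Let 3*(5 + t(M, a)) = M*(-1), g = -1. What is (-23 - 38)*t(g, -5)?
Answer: 854/3 ≈ 284.67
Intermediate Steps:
t(M, a) = -5 - M/3 (t(M, a) = -5 + (M*(-1))/3 = -5 + (-M)/3 = -5 - M/3)
(-23 - 38)*t(g, -5) = (-23 - 38)*(-5 - ⅓*(-1)) = -61*(-5 + ⅓) = -61*(-14/3) = 854/3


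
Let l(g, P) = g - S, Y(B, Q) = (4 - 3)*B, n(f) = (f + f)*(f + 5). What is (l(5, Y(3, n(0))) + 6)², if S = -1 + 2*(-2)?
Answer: 256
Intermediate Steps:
S = -5 (S = -1 - 4 = -5)
n(f) = 2*f*(5 + f) (n(f) = (2*f)*(5 + f) = 2*f*(5 + f))
Y(B, Q) = B (Y(B, Q) = 1*B = B)
l(g, P) = 5 + g (l(g, P) = g - 1*(-5) = g + 5 = 5 + g)
(l(5, Y(3, n(0))) + 6)² = ((5 + 5) + 6)² = (10 + 6)² = 16² = 256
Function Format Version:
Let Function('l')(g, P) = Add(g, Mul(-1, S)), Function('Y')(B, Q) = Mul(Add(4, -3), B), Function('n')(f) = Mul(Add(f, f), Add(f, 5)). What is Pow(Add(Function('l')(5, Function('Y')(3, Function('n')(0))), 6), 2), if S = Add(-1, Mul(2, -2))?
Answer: 256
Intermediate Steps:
S = -5 (S = Add(-1, -4) = -5)
Function('n')(f) = Mul(2, f, Add(5, f)) (Function('n')(f) = Mul(Mul(2, f), Add(5, f)) = Mul(2, f, Add(5, f)))
Function('Y')(B, Q) = B (Function('Y')(B, Q) = Mul(1, B) = B)
Function('l')(g, P) = Add(5, g) (Function('l')(g, P) = Add(g, Mul(-1, -5)) = Add(g, 5) = Add(5, g))
Pow(Add(Function('l')(5, Function('Y')(3, Function('n')(0))), 6), 2) = Pow(Add(Add(5, 5), 6), 2) = Pow(Add(10, 6), 2) = Pow(16, 2) = 256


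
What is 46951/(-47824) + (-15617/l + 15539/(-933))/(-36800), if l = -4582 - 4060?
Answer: -870342252837947/886889757667200 ≈ -0.98134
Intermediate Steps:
l = -8642
46951/(-47824) + (-15617/l + 15539/(-933))/(-36800) = 46951/(-47824) + (-15617/(-8642) + 15539/(-933))/(-36800) = 46951*(-1/47824) + (-15617*(-1/8642) + 15539*(-1/933))*(-1/36800) = -46951/47824 + (15617/8642 - 15539/933)*(-1/36800) = -46951/47824 - 119717377/8062986*(-1/36800) = -46951/47824 + 119717377/296717884800 = -870342252837947/886889757667200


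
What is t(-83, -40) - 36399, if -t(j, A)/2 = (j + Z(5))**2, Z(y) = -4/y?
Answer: -1261097/25 ≈ -50444.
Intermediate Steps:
t(j, A) = -2*(-4/5 + j)**2 (t(j, A) = -2*(j - 4/5)**2 = -2*(-4/5 + j)**2)
t(-83, -40) - 36399 = -2*(-4 + 5*(-83))**2/25 - 36399 = -2*(-4 - 415)**2/25 - 36399 = -2/25*(-419)**2 - 36399 = -2/25*175561 - 36399 = -351122/25 - 36399 = -1261097/25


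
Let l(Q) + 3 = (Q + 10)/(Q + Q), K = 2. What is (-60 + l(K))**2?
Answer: 3600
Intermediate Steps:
l(Q) = -3 + (10 + Q)/(2*Q) (l(Q) = -3 + (Q + 10)/(Q + Q) = -3 + (10 + Q)/((2*Q)) = -3 + (10 + Q)*(1/(2*Q)) = -3 + (10 + Q)/(2*Q))
(-60 + l(K))**2 = (-60 + (-5/2 + 5/2))**2 = (-60 + 0)**2 = (-60)**2 = 3600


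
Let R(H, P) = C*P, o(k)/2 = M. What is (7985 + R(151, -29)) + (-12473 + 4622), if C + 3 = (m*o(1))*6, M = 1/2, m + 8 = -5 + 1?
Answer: 2309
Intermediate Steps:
m = -12 (m = -8 + (-5 + 1) = -8 - 4 = -12)
M = ½ ≈ 0.50000
o(k) = 1 (o(k) = 2*(½) = 1)
C = -75 (C = -3 - 12*1*6 = -3 - 12*6 = -3 - 72 = -75)
R(H, P) = -75*P
(7985 + R(151, -29)) + (-12473 + 4622) = (7985 - 75*(-29)) + (-12473 + 4622) = (7985 + 2175) - 7851 = 10160 - 7851 = 2309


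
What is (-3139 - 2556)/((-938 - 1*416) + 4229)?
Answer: -1139/575 ≈ -1.9809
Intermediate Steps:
(-3139 - 2556)/((-938 - 1*416) + 4229) = -5695/((-938 - 416) + 4229) = -5695/(-1354 + 4229) = -5695/2875 = -5695*1/2875 = -1139/575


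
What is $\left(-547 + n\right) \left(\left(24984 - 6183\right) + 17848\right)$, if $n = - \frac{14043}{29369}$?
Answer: $- \frac{589275093014}{29369} \approx -2.0065 \cdot 10^{7}$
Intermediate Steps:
$n = - \frac{14043}{29369}$ ($n = \left(-14043\right) \frac{1}{29369} = - \frac{14043}{29369} \approx -0.47816$)
$\left(-547 + n\right) \left(\left(24984 - 6183\right) + 17848\right) = \left(-547 - \frac{14043}{29369}\right) \left(\left(24984 - 6183\right) + 17848\right) = - \frac{16078886 \left(18801 + 17848\right)}{29369} = \left(- \frac{16078886}{29369}\right) 36649 = - \frac{589275093014}{29369}$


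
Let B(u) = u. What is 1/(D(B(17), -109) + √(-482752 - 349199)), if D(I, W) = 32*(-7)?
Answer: -224/882127 - 9*I*√10271/882127 ≈ -0.00025393 - 0.001034*I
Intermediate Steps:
D(I, W) = -224
1/(D(B(17), -109) + √(-482752 - 349199)) = 1/(-224 + √(-482752 - 349199)) = 1/(-224 + √(-831951)) = 1/(-224 + 9*I*√10271)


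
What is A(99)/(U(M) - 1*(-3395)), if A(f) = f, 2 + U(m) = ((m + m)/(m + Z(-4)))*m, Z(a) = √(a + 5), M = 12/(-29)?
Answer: 5423/185893 ≈ 0.029173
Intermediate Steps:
M = -12/29 (M = 12*(-1/29) = -12/29 ≈ -0.41379)
Z(a) = √(5 + a)
U(m) = -2 + 2*m²/(1 + m) (U(m) = -2 + ((m + m)/(m + √(5 - 4)))*m = -2 + ((2*m)/(m + √1))*m = -2 + ((2*m)/(m + 1))*m = -2 + ((2*m)/(1 + m))*m = -2 + (2*m/(1 + m))*m = -2 + 2*m²/(1 + m))
A(99)/(U(M) - 1*(-3395)) = 99/(2*(-1 + (-12/29)² - 1*(-12/29))/(1 - 12/29) - 1*(-3395)) = 99/(2*(-1 + 144/841 + 12/29)/(17/29) + 3395) = 99/(2*(29/17)*(-349/841) + 3395) = 99/(-698/493 + 3395) = 99/(1673037/493) = 99*(493/1673037) = 5423/185893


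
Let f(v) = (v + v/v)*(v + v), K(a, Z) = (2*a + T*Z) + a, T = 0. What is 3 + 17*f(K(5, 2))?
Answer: 8163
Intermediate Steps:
K(a, Z) = 3*a (K(a, Z) = (2*a + 0*Z) + a = (2*a + 0) + a = 2*a + a = 3*a)
f(v) = 2*v*(1 + v) (f(v) = (v + 1)*(2*v) = (1 + v)*(2*v) = 2*v*(1 + v))
3 + 17*f(K(5, 2)) = 3 + 17*(2*(3*5)*(1 + 3*5)) = 3 + 17*(2*15*(1 + 15)) = 3 + 17*(2*15*16) = 3 + 17*480 = 3 + 8160 = 8163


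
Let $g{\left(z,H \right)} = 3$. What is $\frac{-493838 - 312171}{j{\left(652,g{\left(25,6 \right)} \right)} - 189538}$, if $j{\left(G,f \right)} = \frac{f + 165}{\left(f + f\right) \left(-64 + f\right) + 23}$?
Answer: $\frac{39494441}{9287386} \approx 4.2525$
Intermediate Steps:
$j{\left(G,f \right)} = \frac{165 + f}{23 + 2 f \left(-64 + f\right)}$ ($j{\left(G,f \right)} = \frac{165 + f}{2 f \left(-64 + f\right) + 23} = \frac{165 + f}{23 + 2 f \left(-64 + f\right)}$)
$\frac{-493838 - 312171}{j{\left(652,g{\left(25,6 \right)} \right)} - 189538} = \frac{-493838 - 312171}{\frac{165 + 3}{23 - 384 + 2 \cdot 3^{2}} - 189538} = - \frac{806009}{\frac{1}{23 - 384 + 2 \cdot 9} \cdot 168 - 189538} = - \frac{806009}{\frac{1}{23 - 384 + 18} \cdot 168 - 189538} = - \frac{806009}{\frac{1}{-343} \cdot 168 - 189538} = - \frac{806009}{\left(- \frac{1}{343}\right) 168 - 189538} = - \frac{806009}{- \frac{24}{49} - 189538} = - \frac{806009}{- \frac{9287386}{49}} = \left(-806009\right) \left(- \frac{49}{9287386}\right) = \frac{39494441}{9287386}$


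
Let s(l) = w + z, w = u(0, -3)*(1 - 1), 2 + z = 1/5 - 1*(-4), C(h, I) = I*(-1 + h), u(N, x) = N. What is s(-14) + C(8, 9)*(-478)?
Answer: -150559/5 ≈ -30112.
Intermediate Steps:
z = 11/5 (z = -2 + (1/5 - 1*(-4)) = -2 + (1/5 + 4) = -2 + 21/5 = 11/5 ≈ 2.2000)
w = 0 (w = 0*(1 - 1) = 0*0 = 0)
s(l) = 11/5 (s(l) = 0 + 11/5 = 11/5)
s(-14) + C(8, 9)*(-478) = 11/5 + (9*(-1 + 8))*(-478) = 11/5 + (9*7)*(-478) = 11/5 + 63*(-478) = 11/5 - 30114 = -150559/5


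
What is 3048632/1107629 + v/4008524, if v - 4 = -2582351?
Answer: 9360232113905/4439957429596 ≈ 2.1082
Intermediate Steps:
v = -2582347 (v = 4 - 2582351 = -2582347)
3048632/1107629 + v/4008524 = 3048632/1107629 - 2582347/4008524 = 9360232113905/4439957429596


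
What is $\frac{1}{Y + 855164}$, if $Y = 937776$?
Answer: $\frac{1}{1792940} \approx 5.5774 \cdot 10^{-7}$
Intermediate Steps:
$\frac{1}{Y + 855164} = \frac{1}{937776 + 855164} = \frac{1}{1792940}$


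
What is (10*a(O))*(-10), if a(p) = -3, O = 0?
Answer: 300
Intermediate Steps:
(10*a(O))*(-10) = (10*(-3))*(-10) = -30*(-10) = 300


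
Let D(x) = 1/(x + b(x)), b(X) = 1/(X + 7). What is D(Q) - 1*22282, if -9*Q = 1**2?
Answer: -422800/19 ≈ -22253.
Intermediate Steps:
Q = -1/9 (Q = -1/9*1**2 = -1/9*1 = -1/9 ≈ -0.11111)
b(X) = 1/(7 + X)
D(x) = 1/(x + 1/(7 + x))
D(Q) - 1*22282 = (7 - 1/9)/(1 - (7 - 1/9)/9) - 1*22282 = (62/9)/(1 - 1/9*62/9) - 22282 = (62/9)/(1 - 62/81) - 22282 = (62/9)/(19/81) - 22282 = (81/19)*(62/9) - 22282 = 558/19 - 22282 = -422800/19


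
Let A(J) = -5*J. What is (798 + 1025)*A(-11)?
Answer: 100265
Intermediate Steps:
(798 + 1025)*A(-11) = (798 + 1025)*(-5*(-11)) = 1823*55 = 100265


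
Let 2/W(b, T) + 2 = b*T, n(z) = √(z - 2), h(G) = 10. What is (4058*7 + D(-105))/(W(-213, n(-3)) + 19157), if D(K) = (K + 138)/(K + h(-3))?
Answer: 11727157153479193/7908888850266155 - 1149576762*I*√5/7908888850266155 ≈ 1.4828 - 3.2502e-7*I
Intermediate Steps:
D(K) = (138 + K)/(10 + K) (D(K) = (K + 138)/(K + 10) = (138 + K)/(10 + K))
n(z) = √(-2 + z)
W(b, T) = 2/(-2 + T*b) (W(b, T) = 2/(-2 + b*T) = 2/(-2 + T*b))
(4058*7 + D(-105))/(W(-213, n(-3)) + 19157) = (4058*7 + (138 - 105)/(10 - 105))/(2/(-2 + √(-2 - 3)*(-213)) + 19157) = (28406 + 33/(-95))/(2/(-2 + √(-5)*(-213)) + 19157) = (28406 - 1/95*33)/(2/(-2 + (I*√5)*(-213)) + 19157) = (28406 - 33/95)/(2/(-2 - 213*I*√5) + 19157) = 2698537/(95*(19157 + 2/(-2 - 213*I*√5)))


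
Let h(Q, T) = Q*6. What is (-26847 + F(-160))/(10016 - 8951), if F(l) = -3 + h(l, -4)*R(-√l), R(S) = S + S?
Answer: -1790/71 + 512*I*√10/71 ≈ -25.211 + 22.804*I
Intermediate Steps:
R(S) = 2*S
h(Q, T) = 6*Q
F(l) = -3 - 12*l^(3/2) (F(l) = -3 + (6*l)*(2*(-√l)) = -3 + (6*l)*(-2*√l) = -3 - 12*l^(3/2))
(-26847 + F(-160))/(10016 - 8951) = (-26847 + (-3 - (-7680)*I*√10))/(10016 - 8951) = (-26847 + (-3 - (-7680)*I*√10))/1065 = (-26847 + (-3 + 7680*I*√10))*(1/1065) = (-26850 + 7680*I*√10)*(1/1065) = -1790/71 + 512*I*√10/71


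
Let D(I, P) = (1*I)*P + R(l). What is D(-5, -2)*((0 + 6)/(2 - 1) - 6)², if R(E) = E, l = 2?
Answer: 0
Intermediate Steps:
D(I, P) = 2 + I*P (D(I, P) = (1*I)*P + 2 = I*P + 2 = 2 + I*P)
D(-5, -2)*((0 + 6)/(2 - 1) - 6)² = (2 - 5*(-2))*((0 + 6)/(2 - 1) - 6)² = (2 + 10)*(6/1 - 6)² = 12*(6*1 - 6)² = 12*(6 - 6)² = 12*0² = 12*0 = 0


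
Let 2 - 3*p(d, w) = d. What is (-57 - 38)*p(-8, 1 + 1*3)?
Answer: -950/3 ≈ -316.67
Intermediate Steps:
p(d, w) = 2/3 - d/3
(-57 - 38)*p(-8, 1 + 1*3) = (-57 - 38)*(2/3 - 1/3*(-8)) = -95*(2/3 + 8/3) = -95*10/3 = -950/3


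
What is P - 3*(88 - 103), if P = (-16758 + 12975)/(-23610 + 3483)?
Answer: 303166/6709 ≈ 45.188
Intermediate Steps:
P = 1261/6709 (P = -3783/(-20127) = -3783*(-1/20127) = 1261/6709 ≈ 0.18796)
P - 3*(88 - 103) = 1261/6709 - 3*(88 - 103) = 1261/6709 - 3*(-15) = 1261/6709 - 1*(-45) = 1261/6709 + 45 = 303166/6709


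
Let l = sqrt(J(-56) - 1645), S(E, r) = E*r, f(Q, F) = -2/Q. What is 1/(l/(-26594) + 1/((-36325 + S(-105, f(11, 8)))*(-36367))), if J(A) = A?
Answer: 112989345135405358180/358805646378816423955681 + 50487181797862265432695650*I*sqrt(21)/358805646378816423955681 ≈ 0.0003149 + 644.81*I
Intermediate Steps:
l = 9*I*sqrt(21) (l = sqrt(-56 - 1645) = sqrt(-1701) = 9*I*sqrt(21) ≈ 41.243*I)
1/(l/(-26594) + 1/((-36325 + S(-105, f(11, 8)))*(-36367))) = 1/((9*I*sqrt(21))/(-26594) + 1/(-36325 - (-210)/11*(-36367))) = 1/((9*I*sqrt(21))*(-1/26594) - 1/36367/(-36325 - (-210)/11)) = 1/(-9*I*sqrt(21)/26594 - 1/36367/(-36325 - 105*(-2/11))) = 1/(-9*I*sqrt(21)/26594 - 1/36367/(-36325 + 210/11)) = 1/(-9*I*sqrt(21)/26594 - 1/36367/(-399365/11)) = 1/(-9*I*sqrt(21)/26594 - 11/399365*(-1/36367)) = 1/(-9*I*sqrt(21)/26594 + 11/14523706955) = 1/(11/14523706955 - 9*I*sqrt(21)/26594)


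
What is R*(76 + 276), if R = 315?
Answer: 110880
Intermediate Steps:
R*(76 + 276) = 315*(76 + 276) = 315*352 = 110880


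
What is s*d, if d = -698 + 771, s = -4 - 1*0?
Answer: -292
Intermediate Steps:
s = -4 (s = -4 + 0 = -4)
d = 73
s*d = -4*73 = -292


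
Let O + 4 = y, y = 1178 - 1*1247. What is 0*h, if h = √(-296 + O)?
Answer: 0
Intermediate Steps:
y = -69 (y = 1178 - 1247 = -69)
O = -73 (O = -4 - 69 = -73)
h = 3*I*√41 (h = √(-296 - 73) = √(-369) = 3*I*√41 ≈ 19.209*I)
0*h = 0*(3*I*√41) = 0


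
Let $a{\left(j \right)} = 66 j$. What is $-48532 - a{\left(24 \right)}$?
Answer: $-50116$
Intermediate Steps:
$-48532 - a{\left(24 \right)} = -48532 - 66 \cdot 24 = -48532 - 1584 = -50116$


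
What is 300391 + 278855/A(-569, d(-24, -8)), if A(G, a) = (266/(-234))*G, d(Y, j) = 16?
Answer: 22765315742/75677 ≈ 3.0082e+5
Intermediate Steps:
A(G, a) = -133*G/117 (A(G, a) = (266*(-1/234))*G = -133*G/117)
300391 + 278855/A(-569, d(-24, -8)) = 300391 + 278855/((-133/117*(-569))) = 300391 + 278855/(75677/117) = 300391 + 278855*(117/75677) = 300391 + 32626035/75677 = 22765315742/75677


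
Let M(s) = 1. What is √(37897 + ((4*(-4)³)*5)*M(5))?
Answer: √36617 ≈ 191.36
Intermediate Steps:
√(37897 + ((4*(-4)³)*5)*M(5)) = √(37897 + ((4*(-4)³)*5)*1) = √(37897 + ((4*(-64))*5)*1) = √(37897 - 256*5*1) = √(37897 - 1280*1) = √(37897 - 1280) = √36617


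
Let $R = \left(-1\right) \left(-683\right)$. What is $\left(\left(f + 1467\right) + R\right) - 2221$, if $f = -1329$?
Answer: $-1400$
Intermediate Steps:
$R = 683$
$\left(\left(f + 1467\right) + R\right) - 2221 = \left(\left(-1329 + 1467\right) + 683\right) - 2221 = \left(138 + 683\right) - 2221 = 821 - 2221 = -1400$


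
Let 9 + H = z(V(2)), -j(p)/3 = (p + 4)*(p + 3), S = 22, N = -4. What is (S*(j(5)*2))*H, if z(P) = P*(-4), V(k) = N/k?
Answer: 9504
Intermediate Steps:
j(p) = -3*(3 + p)*(4 + p) (j(p) = -3*(p + 4)*(p + 3) = -3*(4 + p)*(3 + p) = -3*(3 + p)*(4 + p))
V(k) = -4/k
z(P) = -4*P
H = -1 (H = -9 - (-16)/2 = -9 - 4*(-2) = -9 + 8 = -1)
(S*(j(5)*2))*H = (22*((-36 - 21*5 - 3*5**2)*2))*(-1) = (22*((-36 - 105 - 3*25)*2))*(-1) = (22*((-36 - 105 - 75)*2))*(-1) = (22*(-216*2))*(-1) = (22*(-432))*(-1) = -9504*(-1) = 9504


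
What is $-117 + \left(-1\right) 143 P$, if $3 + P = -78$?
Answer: $11466$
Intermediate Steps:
$P = -81$ ($P = -3 - 78 = -81$)
$-117 + \left(-1\right) 143 P = -117 + \left(-1\right) 143 \left(-81\right) = -117 - -11583 = -117 + 11583 = 11466$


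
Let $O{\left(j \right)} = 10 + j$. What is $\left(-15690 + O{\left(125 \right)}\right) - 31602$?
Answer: $-47157$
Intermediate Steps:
$\left(-15690 + O{\left(125 \right)}\right) - 31602 = \left(-15690 + \left(10 + 125\right)\right) - 31602 = \left(-15690 + 135\right) - 31602 = -15555 - 31602 = -47157$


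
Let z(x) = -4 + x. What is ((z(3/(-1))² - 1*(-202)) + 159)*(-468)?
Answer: -191880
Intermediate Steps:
((z(3/(-1))² - 1*(-202)) + 159)*(-468) = (((-4 + 3/(-1))² - 1*(-202)) + 159)*(-468) = (((-4 + 3*(-1))² + 202) + 159)*(-468) = (((-4 - 3)² + 202) + 159)*(-468) = (((-7)² + 202) + 159)*(-468) = ((49 + 202) + 159)*(-468) = (251 + 159)*(-468) = 410*(-468) = -191880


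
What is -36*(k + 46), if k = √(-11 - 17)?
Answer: -1656 - 72*I*√7 ≈ -1656.0 - 190.49*I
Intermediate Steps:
k = 2*I*√7 (k = √(-28) = 2*I*√7 ≈ 5.2915*I)
-36*(k + 46) = -36*(2*I*√7 + 46) = -36*(46 + 2*I*√7) = -1656 - 72*I*√7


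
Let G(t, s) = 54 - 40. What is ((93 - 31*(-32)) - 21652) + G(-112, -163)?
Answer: -20553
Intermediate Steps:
G(t, s) = 14
((93 - 31*(-32)) - 21652) + G(-112, -163) = ((93 - 31*(-32)) - 21652) + 14 = ((93 + 992) - 21652) + 14 = (1085 - 21652) + 14 = -20567 + 14 = -20553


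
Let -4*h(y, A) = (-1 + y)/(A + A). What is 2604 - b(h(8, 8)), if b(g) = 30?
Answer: 2574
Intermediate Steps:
h(y, A) = -(-1 + y)/(8*A) (h(y, A) = -(-1 + y)/(4*(A + A)) = -(-1 + y)/(4*(2*A)) = -(-1 + y)*1/(2*A)/4 = -(-1 + y)/(8*A))
2604 - b(h(8, 8)) = 2604 - 1*30 = 2604 - 30 = 2574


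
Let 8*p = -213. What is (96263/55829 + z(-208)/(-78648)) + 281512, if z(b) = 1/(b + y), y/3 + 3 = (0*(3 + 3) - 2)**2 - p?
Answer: 154664696875585670/549403753899 ≈ 2.8151e+5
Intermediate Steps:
p = -213/8 (p = (1/8)*(-213) = -213/8 ≈ -26.625)
y = 663/8 (y = -9 + 3*((0*(3 + 3) - 2)**2 - 1*(-213/8)) = -9 + 3*((0*6 - 2)**2 + 213/8) = -9 + 3*((0 - 2)**2 + 213/8) = -9 + 3*((-2)**2 + 213/8) = -9 + 3*(4 + 213/8) = -9 + 3*(245/8) = -9 + 735/8 = 663/8 ≈ 82.875)
z(b) = 1/(663/8 + b) (z(b) = 1/(b + 663/8) = 1/(663/8 + b))
(96263/55829 + z(-208)/(-78648)) + 281512 = (96263/55829 + (8/(663 + 8*(-208)))/(-78648)) + 281512 = (96263*(1/55829) + (8/(663 - 1664))*(-1/78648)) + 281512 = (96263/55829 + (8/(-1001))*(-1/78648)) + 281512 = (96263/55829 + (8*(-1/1001))*(-1/78648)) + 281512 = (96263/55829 - 8/1001*(-1/78648)) + 281512 = (96263/55829 + 1/9840831) + 281512 = 947307970382/549403753899 + 281512 = 154664696875585670/549403753899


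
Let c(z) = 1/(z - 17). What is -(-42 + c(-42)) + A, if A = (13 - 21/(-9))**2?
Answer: 147155/531 ≈ 277.13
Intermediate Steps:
c(z) = 1/(-17 + z)
A = 2116/9 (A = (13 - 21*(-1/9))**2 = (13 + 7/3)**2 = (46/3)**2 = 2116/9 ≈ 235.11)
-(-42 + c(-42)) + A = -(-42 + 1/(-17 - 42)) + 2116/9 = -(-42 + 1/(-59)) + 2116/9 = -(-42 - 1/59) + 2116/9 = -1*(-2479/59) + 2116/9 = 2479/59 + 2116/9 = 147155/531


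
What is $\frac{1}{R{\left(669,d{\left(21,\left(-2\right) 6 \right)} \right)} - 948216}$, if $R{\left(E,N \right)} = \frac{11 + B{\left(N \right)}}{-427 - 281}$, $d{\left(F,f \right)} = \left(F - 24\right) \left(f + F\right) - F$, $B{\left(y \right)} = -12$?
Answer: $- \frac{708}{671336927} \approx -1.0546 \cdot 10^{-6}$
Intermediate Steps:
$d{\left(F,f \right)} = - F + \left(-24 + F\right) \left(F + f\right)$ ($d{\left(F,f \right)} = \left(-24 + F\right) \left(F + f\right) - F = - F + \left(-24 + F\right) \left(F + f\right)$)
$R{\left(E,N \right)} = \frac{1}{708}$ ($R{\left(E,N \right)} = \frac{11 - 12}{-427 - 281} = - \frac{1}{-708} = \left(-1\right) \left(- \frac{1}{708}\right) = \frac{1}{708}$)
$\frac{1}{R{\left(669,d{\left(21,\left(-2\right) 6 \right)} \right)} - 948216} = \frac{1}{\frac{1}{708} - 948216} = \frac{1}{- \frac{671336927}{708}} = - \frac{708}{671336927}$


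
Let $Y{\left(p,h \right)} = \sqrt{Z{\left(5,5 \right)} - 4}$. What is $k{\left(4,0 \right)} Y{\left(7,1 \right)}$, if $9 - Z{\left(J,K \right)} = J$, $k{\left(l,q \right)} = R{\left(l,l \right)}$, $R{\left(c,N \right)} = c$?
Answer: $0$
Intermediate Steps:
$k{\left(l,q \right)} = l$
$Z{\left(J,K \right)} = 9 - J$
$Y{\left(p,h \right)} = 0$ ($Y{\left(p,h \right)} = \sqrt{\left(9 - 5\right) - 4} = \sqrt{4 - 4} = \sqrt{0} = 0$)
$k{\left(4,0 \right)} Y{\left(7,1 \right)} = 4 \cdot 0 = 0$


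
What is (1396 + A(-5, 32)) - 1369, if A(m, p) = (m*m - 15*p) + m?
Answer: -433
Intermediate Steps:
A(m, p) = m + m² - 15*p (A(m, p) = (m² - 15*p) + m = m + m² - 15*p)
(1396 + A(-5, 32)) - 1369 = (1396 + (-5 + (-5)² - 15*32)) - 1369 = (1396 + (-5 + 25 - 480)) - 1369 = (1396 - 460) - 1369 = 936 - 1369 = -433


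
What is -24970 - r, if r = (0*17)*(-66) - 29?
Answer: -24941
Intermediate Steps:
r = -29 (r = 0*(-66) - 29 = 0 - 29 = -29)
-24970 - r = -24970 - 1*(-29) = -24970 + 29 = -24941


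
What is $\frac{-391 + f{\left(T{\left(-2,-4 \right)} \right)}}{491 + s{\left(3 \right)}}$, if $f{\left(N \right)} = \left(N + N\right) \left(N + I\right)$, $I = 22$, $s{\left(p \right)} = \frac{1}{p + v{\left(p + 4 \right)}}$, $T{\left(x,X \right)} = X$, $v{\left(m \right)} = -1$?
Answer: $- \frac{1070}{983} \approx -1.0885$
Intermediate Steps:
$s{\left(p \right)} = \frac{1}{-1 + p}$ ($s{\left(p \right)} = \frac{1}{p - 1} = \frac{1}{-1 + p}$)
$f{\left(N \right)} = 2 N \left(22 + N\right)$ ($f{\left(N \right)} = \left(N + N\right) \left(N + 22\right) = 2 N \left(22 + N\right)$)
$\frac{-391 + f{\left(T{\left(-2,-4 \right)} \right)}}{491 + s{\left(3 \right)}} = \frac{-391 + 2 \left(-4\right) \left(22 - 4\right)}{491 + \frac{1}{-1 + 3}} = \frac{-391 + 2 \left(-4\right) 18}{491 + \frac{1}{2}} = \frac{-391 - 144}{491 + \frac{1}{2}} = - \frac{535}{\frac{983}{2}} = \left(-535\right) \frac{2}{983} = - \frac{1070}{983}$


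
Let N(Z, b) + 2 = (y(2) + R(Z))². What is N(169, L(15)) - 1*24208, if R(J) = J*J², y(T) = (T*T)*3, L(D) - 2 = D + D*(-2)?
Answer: 23298200941831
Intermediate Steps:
L(D) = 2 - D (L(D) = 2 + (D + D*(-2)) = 2 + (D - 2*D) = 2 - D)
y(T) = 3*T² (y(T) = T²*3 = 3*T²)
R(J) = J³
N(Z, b) = -2 + (12 + Z³)² (N(Z, b) = -2 + (3*2² + Z³)² = -2 + (3*4 + Z³)² = -2 + (12 + Z³)²)
N(169, L(15)) - 1*24208 = (-2 + (12 + 169³)²) - 1*24208 = (-2 + (12 + 4826809)²) - 24208 = (-2 + 4826821²) - 24208 = (-2 + 23298200966041) - 24208 = 23298200966039 - 24208 = 23298200941831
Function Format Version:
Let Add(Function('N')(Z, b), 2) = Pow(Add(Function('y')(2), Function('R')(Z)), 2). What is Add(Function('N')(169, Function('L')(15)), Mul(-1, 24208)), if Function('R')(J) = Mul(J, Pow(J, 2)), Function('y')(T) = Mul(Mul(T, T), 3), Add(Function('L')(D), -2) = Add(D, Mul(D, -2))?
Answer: 23298200941831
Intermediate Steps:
Function('L')(D) = Add(2, Mul(-1, D)) (Function('L')(D) = Add(2, Add(D, Mul(D, -2))) = Add(2, Add(D, Mul(-2, D))) = Add(2, Mul(-1, D)))
Function('y')(T) = Mul(3, Pow(T, 2)) (Function('y')(T) = Mul(Pow(T, 2), 3) = Mul(3, Pow(T, 2)))
Function('R')(J) = Pow(J, 3)
Function('N')(Z, b) = Add(-2, Pow(Add(12, Pow(Z, 3)), 2)) (Function('N')(Z, b) = Add(-2, Pow(Add(Mul(3, Pow(2, 2)), Pow(Z, 3)), 2)) = Add(-2, Pow(Add(Mul(3, 4), Pow(Z, 3)), 2)) = Add(-2, Pow(Add(12, Pow(Z, 3)), 2)))
Add(Function('N')(169, Function('L')(15)), Mul(-1, 24208)) = Add(Add(-2, Pow(Add(12, Pow(169, 3)), 2)), Mul(-1, 24208)) = Add(Add(-2, Pow(Add(12, 4826809), 2)), -24208) = Add(Add(-2, Pow(4826821, 2)), -24208) = Add(Add(-2, 23298200966041), -24208) = Add(23298200966039, -24208) = 23298200941831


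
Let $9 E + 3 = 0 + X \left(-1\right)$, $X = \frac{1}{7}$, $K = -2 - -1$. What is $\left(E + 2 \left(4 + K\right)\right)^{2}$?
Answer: $\frac{126736}{3969} \approx 31.931$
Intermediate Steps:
$K = -1$ ($K = -2 + 1 = -1$)
$X = \frac{1}{7} \approx 0.14286$
$E = - \frac{22}{63}$ ($E = - \frac{1}{3} + \frac{0 + \frac{1}{7} \left(-1\right)}{9} = - \frac{1}{3} + \frac{0 - \frac{1}{7}}{9} = - \frac{1}{3} + \frac{1}{9} \left(- \frac{1}{7}\right) = - \frac{1}{3} - \frac{1}{63} = - \frac{22}{63} \approx -0.34921$)
$\left(E + 2 \left(4 + K\right)\right)^{2} = \left(- \frac{22}{63} + 2 \left(4 - 1\right)\right)^{2} = \left(- \frac{22}{63} + 2 \cdot 3\right)^{2} = \left(- \frac{22}{63} + 6\right)^{2} = \left(\frac{356}{63}\right)^{2} = \frac{126736}{3969}$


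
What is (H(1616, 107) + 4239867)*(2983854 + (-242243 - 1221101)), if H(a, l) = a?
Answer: 6449217316330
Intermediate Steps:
(H(1616, 107) + 4239867)*(2983854 + (-242243 - 1221101)) = (1616 + 4239867)*(2983854 + (-242243 - 1221101)) = 4241483*(2983854 - 1463344) = 4241483*1520510 = 6449217316330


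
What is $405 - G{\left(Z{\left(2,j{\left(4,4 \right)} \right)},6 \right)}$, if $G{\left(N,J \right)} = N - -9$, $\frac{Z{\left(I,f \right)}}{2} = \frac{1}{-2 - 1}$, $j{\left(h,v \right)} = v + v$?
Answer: $\frac{1190}{3} \approx 396.67$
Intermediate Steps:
$j{\left(h,v \right)} = 2 v$
$Z{\left(I,f \right)} = - \frac{2}{3}$ ($Z{\left(I,f \right)} = \frac{2}{-2 - 1} = \frac{2}{-3} = 2 \left(- \frac{1}{3}\right) = - \frac{2}{3}$)
$G{\left(N,J \right)} = 9 + N$ ($G{\left(N,J \right)} = N + 9 = 9 + N$)
$405 - G{\left(Z{\left(2,j{\left(4,4 \right)} \right)},6 \right)} = 405 - \left(9 - \frac{2}{3}\right) = 405 - \frac{25}{3} = \frac{1190}{3}$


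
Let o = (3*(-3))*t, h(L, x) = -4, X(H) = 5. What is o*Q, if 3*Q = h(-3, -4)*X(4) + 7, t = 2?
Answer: 78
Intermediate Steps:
o = -18 (o = (3*(-3))*2 = -9*2 = -18)
Q = -13/3 (Q = (-4*5 + 7)/3 = (-20 + 7)/3 = (⅓)*(-13) = -13/3 ≈ -4.3333)
o*Q = -18*(-13/3) = 78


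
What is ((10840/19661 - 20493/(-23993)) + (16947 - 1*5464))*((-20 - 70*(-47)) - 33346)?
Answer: -162936637911859552/471726373 ≈ -3.4540e+8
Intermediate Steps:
((10840/19661 - 20493/(-23993)) + (16947 - 1*5464))*((-20 - 70*(-47)) - 33346) = ((10840*(1/19661) - 20493*(-1/23993)) + (16947 - 5464))*((-20 + 3290) - 33346) = ((10840/19661 + 20493/23993) + 11483)*(3270 - 33346) = (662996993/471726373 + 11483)*(-30076) = (5417496938152/471726373)*(-30076) = -162936637911859552/471726373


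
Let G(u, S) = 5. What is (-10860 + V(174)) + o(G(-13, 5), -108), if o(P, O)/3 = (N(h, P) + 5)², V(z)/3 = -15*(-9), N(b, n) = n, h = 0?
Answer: -10155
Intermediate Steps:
V(z) = 405 (V(z) = 3*(-15*(-9)) = 3*135 = 405)
o(P, O) = 3*(5 + P)² (o(P, O) = 3*(P + 5)² = 3*(5 + P)²)
(-10860 + V(174)) + o(G(-13, 5), -108) = (-10860 + 405) + 3*(5 + 5)² = -10455 + 3*10² = -10455 + 3*100 = -10455 + 300 = -10155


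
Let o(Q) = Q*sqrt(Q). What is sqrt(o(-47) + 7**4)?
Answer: sqrt(2401 - 47*I*sqrt(47)) ≈ 49.11 - 3.2806*I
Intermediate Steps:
o(Q) = Q**(3/2)
sqrt(o(-47) + 7**4) = sqrt((-47)**(3/2) + 7**4) = sqrt(-47*I*sqrt(47) + 2401) = sqrt(2401 - 47*I*sqrt(47))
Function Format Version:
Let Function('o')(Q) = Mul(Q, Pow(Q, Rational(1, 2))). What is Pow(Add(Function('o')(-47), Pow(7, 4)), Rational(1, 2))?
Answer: Pow(Add(2401, Mul(-47, I, Pow(47, Rational(1, 2)))), Rational(1, 2)) ≈ Add(49.110, Mul(-3.2806, I))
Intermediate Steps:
Function('o')(Q) = Pow(Q, Rational(3, 2))
Pow(Add(Function('o')(-47), Pow(7, 4)), Rational(1, 2)) = Pow(Add(Pow(-47, Rational(3, 2)), Pow(7, 4)), Rational(1, 2)) = Pow(Add(Mul(-47, I, Pow(47, Rational(1, 2))), 2401), Rational(1, 2)) = Pow(Add(2401, Mul(-47, I, Pow(47, Rational(1, 2)))), Rational(1, 2))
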